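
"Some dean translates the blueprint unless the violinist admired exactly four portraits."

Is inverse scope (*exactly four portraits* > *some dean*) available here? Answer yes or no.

No

*exactly four portraits* sits inside the adjunct clause *unless the violinist admired exactly four portraits*.
Scope out of an adjunct clause is unavailable: QR respects the adjunct-island constraint.
So *exactly four portraits* cannot raise high enough to outscope *some dean*; only the surface ordering *some dean* > *exactly four portraits* is available.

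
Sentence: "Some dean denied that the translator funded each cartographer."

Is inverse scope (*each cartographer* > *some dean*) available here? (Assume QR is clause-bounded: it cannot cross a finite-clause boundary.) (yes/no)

No

*each cartographer* sits inside the finite complement clause *that the translator funded each cartographer*.
QR is clause-bounded, so the finite complement is a scope island for the embedded quantifier.
So the wide-scope reading for *each cartographer* is blocked.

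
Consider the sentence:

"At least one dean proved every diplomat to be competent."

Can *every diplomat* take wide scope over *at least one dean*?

*every diplomat* is the subject of an ECM infinitive — the infinitival complement of an ECM verb is not a scope island, so *every diplomat* can raise into the matrix clause.
Since no island is crossed, the inverse ordering is licensed alongside surface scope.

Yes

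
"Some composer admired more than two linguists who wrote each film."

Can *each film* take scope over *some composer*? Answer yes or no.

*each film* sits inside the relative clause *who wrote each film* modifying *more than two linguists*.
A relative clause is a scope island — quantifier raising cannot cross its boundary.
*each film* is confined to the island and cannot take scope over *some composer*.

No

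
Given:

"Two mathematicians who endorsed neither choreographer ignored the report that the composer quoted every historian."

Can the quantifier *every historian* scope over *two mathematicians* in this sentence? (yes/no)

No

*every historian* is embedded in the complex NP *the report that the composer quoted every historian*.
A that-clause complement to a noun is an island; QR cannot cross the NP boundary.
So *every historian* cannot raise to a position above *two mathematicians*.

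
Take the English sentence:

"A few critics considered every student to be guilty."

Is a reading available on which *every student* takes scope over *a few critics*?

Yes

*every student* is the subject of an ECM infinitive — the infinitival complement of an ECM verb is not a scope island, so *every student* can raise into the matrix clause.
Since no island is crossed, the inverse ordering is licensed alongside surface scope.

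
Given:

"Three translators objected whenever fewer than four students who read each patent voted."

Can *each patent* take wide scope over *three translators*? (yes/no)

No

The target quantifier *each patent* is part of the relative clause *who read each patent*, which is itself inside the adjunct *whenever fewer than four students who read each patent voted*.
Even if one barrier were somehow void, the other would still block QR.
The inverse ordering *each patent* > *three translators* is therefore underivable.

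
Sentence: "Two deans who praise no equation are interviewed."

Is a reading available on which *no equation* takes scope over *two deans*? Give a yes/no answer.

No

*no equation* sits inside the relative clause *who praise no equation*.
Relative clauses are scope islands: a quantifier cannot QR out of a relative clause to take scope in the matrix clause.
*no equation* > *two deans* would require crossing that boundary, which is illicit.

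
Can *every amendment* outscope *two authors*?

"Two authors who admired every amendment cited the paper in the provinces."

No

The target quantifier *every amendment* is part of the relative clause *who admired every amendment*.
QR out of a relative clause is ruled out by the relative-clause island constraint.
The inverse ordering *every amendment* > *two authors* is therefore underivable.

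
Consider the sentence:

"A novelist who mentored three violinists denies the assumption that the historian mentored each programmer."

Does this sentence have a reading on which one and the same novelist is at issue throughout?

This is the *a novelist* > *each programmer* reading.
Nothing needs to raise for *a novelist* > *each programmer*, so no island constraint is at stake.

Yes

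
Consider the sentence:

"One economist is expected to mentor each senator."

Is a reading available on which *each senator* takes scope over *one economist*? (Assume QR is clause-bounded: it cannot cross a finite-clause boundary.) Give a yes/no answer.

Infinitival complements of raising predicates do not block QR; *each senator* and *one economist* are effectively clausemates.
With no island boundary between them, the object can take inverse scope over the subject via ordinary QR within the clause.
The sentence is scopally ambiguous between *one economist* > *each senator* and *each senator* > *one economist*.

Yes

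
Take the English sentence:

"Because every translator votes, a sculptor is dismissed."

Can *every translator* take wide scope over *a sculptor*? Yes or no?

No

Structurally, *every translator* is inside the adjunct clause *because every translator votes*.
Adjunct clauses are scope islands: a quantifier inside an adjunct cannot raise into the matrix clause.
There is no licit LF on which *every translator* c-commands *a sculptor*.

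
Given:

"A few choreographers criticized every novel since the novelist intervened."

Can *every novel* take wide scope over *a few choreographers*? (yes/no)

Yes

Neither queried DP is inside the adjunct, so the adjunct-island constraint does not apply.
Nothing blocks QR of the lower DP to a position above the higher one, so inverse scope is available.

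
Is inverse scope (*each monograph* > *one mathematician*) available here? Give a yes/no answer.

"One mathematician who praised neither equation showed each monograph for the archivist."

Yes

Although the sentence contains a relative clause (*who praised neither equation*), *each monograph* is outside it, in the matrix VP.
No island intervenes, so both surface and inverse scope are derivable.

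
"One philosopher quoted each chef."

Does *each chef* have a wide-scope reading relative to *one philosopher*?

*one philosopher* and *each chef* are co-arguments of the matrix verb, with nothing but a clause-internal boundary between them.
QR within a single clause is free, so the lower quantifier may take scope over the higher one.
The sentence is scopally ambiguous between *one philosopher* > *each chef* and *each chef* > *one philosopher*.

Yes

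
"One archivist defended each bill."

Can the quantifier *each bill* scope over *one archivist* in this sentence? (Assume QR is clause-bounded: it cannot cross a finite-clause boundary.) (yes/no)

Yes

Both DPs are arguments of the same predicate; there is no clause or island boundary between them.
No island intervenes, so both surface and inverse scope are derivable.
So *each bill* > *one archivist* is among the available readings.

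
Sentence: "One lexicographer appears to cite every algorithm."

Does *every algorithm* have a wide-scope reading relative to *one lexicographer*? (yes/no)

Yes

*every algorithm* is inside a raising infinitive, which is transparent to QR (no CP barrier), so it behaves as a matrix argument.
Nothing blocks QR of the lower DP to a position above the higher one, so inverse scope is available.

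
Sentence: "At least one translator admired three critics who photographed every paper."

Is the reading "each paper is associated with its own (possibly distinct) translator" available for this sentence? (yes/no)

No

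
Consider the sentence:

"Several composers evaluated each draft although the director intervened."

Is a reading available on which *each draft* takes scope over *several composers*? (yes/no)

Neither queried DP is inside the adjunct, so the adjunct-island constraint does not apply.
QR within a single clause is free, so the lower quantifier may take scope over the higher one.
Both orderings are possible: *several composers* > *each draft* and *each draft* > *several composers*.

Yes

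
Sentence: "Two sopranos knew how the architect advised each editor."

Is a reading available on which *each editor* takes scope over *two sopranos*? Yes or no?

*each editor* occurs within the embedded question *how the architect advised each editor*.
The wh-island constraint blocks QR out of an embedded interrogative.
*each editor* is confined to the island and cannot take scope over *two sopranos*.

No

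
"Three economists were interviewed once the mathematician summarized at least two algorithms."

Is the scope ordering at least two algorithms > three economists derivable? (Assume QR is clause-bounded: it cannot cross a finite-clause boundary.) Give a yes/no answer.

Structurally, *at least two algorithms* is inside the adjunct clause *once the mathematician summarized at least two algorithms*.
Scope out of an adjunct clause is unavailable: QR respects the adjunct-island constraint.
*at least two algorithms* is confined to the island and cannot take scope over *three economists*.

No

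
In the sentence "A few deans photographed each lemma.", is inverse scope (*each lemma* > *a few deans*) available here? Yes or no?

*each lemma* is the matrix object and *a few deans* the matrix subject; the two are clausemates.
Ordinary QR to a clause-peripheral position gives the wide-scope LF for the lower DP.
The sentence is scopally ambiguous between *a few deans* > *each lemma* and *each lemma* > *a few deans*.

Yes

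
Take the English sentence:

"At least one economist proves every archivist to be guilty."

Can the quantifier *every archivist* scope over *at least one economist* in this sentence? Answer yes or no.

This is an ECM construction: *every archivist* is the infinitival subject, Case-marked by the matrix verb, and the infinitive is transparent for QR.
Since no island is crossed, the inverse ordering is licensed alongside surface scope.

Yes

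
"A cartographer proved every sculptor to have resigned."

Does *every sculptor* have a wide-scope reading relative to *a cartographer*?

*every sculptor* is the subject of an ECM infinitive — the infinitival complement of an ECM verb is not a scope island, so *every sculptor* can raise into the matrix clause.
QR within a single clause is free, so the lower quantifier may take scope over the higher one.

Yes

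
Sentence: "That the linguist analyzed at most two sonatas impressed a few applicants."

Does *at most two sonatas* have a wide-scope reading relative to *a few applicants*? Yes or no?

No

*at most two sonatas* sits inside the sentential subject *that the linguist analyzed at most two sonatas*.
Subjects — clausal subjects included — are islands for extraction, and QR is no exception.
There is no licit LF on which *at most two sonatas* c-commands *a few applicants*.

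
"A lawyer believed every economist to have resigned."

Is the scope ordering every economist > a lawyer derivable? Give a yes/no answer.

Yes

*every economist* is an ECM subject; ECM complements are not islands, and the embedded quantifier may take matrix scope.
QR within a single clause is free, so the lower quantifier may take scope over the higher one.
The sentence is scopally ambiguous between *a lawyer* > *every economist* and *every economist* > *a lawyer*.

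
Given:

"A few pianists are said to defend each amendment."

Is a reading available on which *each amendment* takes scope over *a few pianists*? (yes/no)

Yes

The matrix predicate is a raising verb, whose infinitival complement is not a scope island — *each amendment* can QR into the matrix clause.
With no island boundary between them, the object can take inverse scope over the subject via ordinary QR within the clause.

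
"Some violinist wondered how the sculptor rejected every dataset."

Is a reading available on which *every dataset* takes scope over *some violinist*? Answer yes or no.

No

*every dataset* occurs within the embedded question *how the sculptor rejected every dataset*.
The wh-island constraint blocks QR out of an embedded interrogative.
There is no licit LF on which *every dataset* c-commands *some violinist*.
(Only the surface reading survives: one fixed violinist with respect to all the relevant datasets.)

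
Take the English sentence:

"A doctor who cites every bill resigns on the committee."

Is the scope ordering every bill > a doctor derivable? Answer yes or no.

Structurally, *every bill* is inside the relative clause *who cites every bill*.
A relative clause is a scope island — quantifier raising cannot cross its boundary.
Hence only narrow scope for *every bill* (under *a doctor*) survives.

No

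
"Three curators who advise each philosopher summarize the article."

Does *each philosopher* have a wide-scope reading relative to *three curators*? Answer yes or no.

No

The target quantifier *each philosopher* is part of the relative clause *who advise each philosopher*.
QR out of a relative clause is ruled out by the relative-clause island constraint.
The inverse ordering *each philosopher* > *three curators* is therefore underivable.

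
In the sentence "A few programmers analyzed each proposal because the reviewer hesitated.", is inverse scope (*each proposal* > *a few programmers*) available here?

Neither queried DP is inside the adjunct, so the adjunct-island constraint does not apply.
Clause-internal QR can adjoin the lower DP above the subject, yielding the inverse reading.
Both orderings are possible: *a few programmers* > *each proposal* and *each proposal* > *a few programmers*.

Yes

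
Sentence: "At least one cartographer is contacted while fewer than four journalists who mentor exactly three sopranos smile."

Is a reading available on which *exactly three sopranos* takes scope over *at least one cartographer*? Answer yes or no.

No

*exactly three sopranos* is embedded in the relative clause *who mentor exactly three sopranos*, which is itself inside the adjunct *while fewer than four journalists who mentor exactly three sopranos smile*.
The quantifier would have to escape first the RC and then the adjunct — two independent island violations.
So the wide-scope reading for *exactly three sopranos* is blocked.
(Only the surface reading survives: one fixed cartographer with respect to all the relevant sopranos.)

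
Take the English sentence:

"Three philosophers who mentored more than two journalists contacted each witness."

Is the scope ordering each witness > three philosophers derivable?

Yes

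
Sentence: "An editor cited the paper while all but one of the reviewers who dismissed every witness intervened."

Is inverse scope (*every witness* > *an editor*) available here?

No

*every witness* is embedded in the relative clause *who dismissed every witness*, which is itself inside the adjunct *while all but one of the reviewers who dismissed every witness intervened*.
Even if one barrier were somehow void, the other would still block QR.
So *every witness* cannot raise high enough to outscope *an editor*; only the surface ordering *an editor* > *every witness* is available.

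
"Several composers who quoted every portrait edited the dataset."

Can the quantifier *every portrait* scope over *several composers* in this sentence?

Structurally, *every portrait* is inside the relative clause *who quoted every portrait*.
A relative clause is a scope island — quantifier raising cannot cross its boundary.
So *every portrait* cannot raise high enough to outscope *several composers*; only the surface ordering *several composers* > *every portrait* is available.

No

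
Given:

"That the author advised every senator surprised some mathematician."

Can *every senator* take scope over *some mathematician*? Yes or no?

No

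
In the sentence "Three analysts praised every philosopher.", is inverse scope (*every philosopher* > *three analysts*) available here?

Yes

*every philosopher* and *three analysts* are in the same minimal clause.
Nothing blocks QR of the lower DP to a position above the higher one, so inverse scope is available.
The sentence is scopally ambiguous between *three analysts* > *every philosopher* and *every philosopher* > *three analysts*.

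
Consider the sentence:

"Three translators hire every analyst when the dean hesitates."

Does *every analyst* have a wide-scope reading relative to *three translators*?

Yes

The adjunct clause does not contain *every analyst*, which is the matrix object.
QR within a single clause is free, so the lower quantifier may take scope over the higher one.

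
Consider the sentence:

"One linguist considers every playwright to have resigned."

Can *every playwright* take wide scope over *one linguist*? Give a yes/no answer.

Yes

*every playwright* is an ECM subject; ECM complements are not islands, and the embedded quantifier may take matrix scope.
Clause-internal QR can adjoin the lower DP above the subject, yielding the inverse reading.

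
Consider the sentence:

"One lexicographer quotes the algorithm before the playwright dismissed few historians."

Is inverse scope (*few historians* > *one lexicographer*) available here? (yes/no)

Structurally, *few historians* is inside the adjunct clause *before the playwright dismissed few historians*.
Adjuncts are opaque for quantifier raising; a quantifier in an adjunct stays inside it.
*few historians* is confined to the island and cannot take scope over *one lexicographer*.

No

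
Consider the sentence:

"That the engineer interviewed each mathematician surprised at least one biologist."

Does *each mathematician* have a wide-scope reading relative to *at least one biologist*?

Structurally, *each mathematician* is inside the sentential subject *that the engineer interviewed each mathematician*.
Subjects — clausal subjects included — are islands for extraction, and QR is no exception.
There is no licit LF on which *each mathematician* c-commands *at least one biologist*.

No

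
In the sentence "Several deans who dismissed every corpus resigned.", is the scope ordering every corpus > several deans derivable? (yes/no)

The target quantifier *every corpus* is part of the relative clause *who dismissed every corpus*.
QR out of a relative clause is ruled out by the relative-clause island constraint.
There is no licit LF on which *every corpus* c-commands *several deans*.

No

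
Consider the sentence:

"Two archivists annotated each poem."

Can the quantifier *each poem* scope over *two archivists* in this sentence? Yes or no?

Yes

*each poem* is the matrix object and *two archivists* the matrix subject; the two are clausemates.
No island intervenes, so both surface and inverse scope are derivable.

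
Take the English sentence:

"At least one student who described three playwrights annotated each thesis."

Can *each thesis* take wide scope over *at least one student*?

Yes

*each thesis* sits in the matrix clause, not in the relative clause on *at least one student*.
No island intervenes, so both surface and inverse scope are derivable.
So *each thesis* > *at least one student* is among the available readings.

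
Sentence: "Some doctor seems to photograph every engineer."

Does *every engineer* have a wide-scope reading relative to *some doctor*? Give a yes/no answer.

Infinitival complements of raising predicates do not block QR; *every engineer* and *some doctor* are effectively clausemates.
With no island boundary between them, the object can take inverse scope over the subject via ordinary QR within the clause.
Both orderings are possible: *some doctor* > *every engineer* and *every engineer* > *some doctor*.

Yes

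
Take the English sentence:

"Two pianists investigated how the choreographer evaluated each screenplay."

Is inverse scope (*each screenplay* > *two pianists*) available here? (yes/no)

No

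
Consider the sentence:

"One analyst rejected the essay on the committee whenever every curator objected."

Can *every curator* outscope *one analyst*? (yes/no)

No

*every curator* sits inside the adjunct clause *whenever every curator objected*.
Adverbial clauses are not L-marked, so they are barriers for QR — the quantifier cannot escape the adjunct.
*every curator* > *one analyst* would require crossing that boundary, which is illicit.
(Only the surface reading survives: one fixed analyst with respect to all the relevant curators.)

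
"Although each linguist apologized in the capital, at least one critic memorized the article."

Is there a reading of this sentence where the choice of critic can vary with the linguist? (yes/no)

No

The described interpretation is the *each linguist* > *at least one critic* scoping.
The target quantifier *each linguist* is part of the adjunct clause *although each linguist apologized in the capital*.
Adjuncts are opaque for quantifier raising; a quantifier in an adjunct stays inside it.
The ordering *each linguist* > *at least one critic* is therefore underivable.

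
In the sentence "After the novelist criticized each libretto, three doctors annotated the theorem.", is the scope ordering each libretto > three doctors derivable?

The DP *each libretto* is contained in the adjunct clause *after the novelist criticized each libretto*.
The adjunct-island constraint bars QR out of an adverbial clause.
*each libretto* > *three doctors* would require crossing that boundary, which is illicit.

No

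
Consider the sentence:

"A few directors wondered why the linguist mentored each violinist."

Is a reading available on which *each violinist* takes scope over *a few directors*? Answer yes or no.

Structurally, *each violinist* is inside the embedded question *why the linguist mentored each violinist*.
Embedded wh-clauses are opaque for QR, so the quantifier stays inside the question.
So the wide-scope reading for *each violinist* is blocked.

No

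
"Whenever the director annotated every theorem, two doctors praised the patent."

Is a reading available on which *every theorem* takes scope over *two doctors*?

*every theorem* is embedded in the adjunct clause *whenever the director annotated every theorem*.
The adjunct-island constraint bars QR out of an adverbial clause.
There is no licit LF on which *every theorem* c-commands *two doctors*.

No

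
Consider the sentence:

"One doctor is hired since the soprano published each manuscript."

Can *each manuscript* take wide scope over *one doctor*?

No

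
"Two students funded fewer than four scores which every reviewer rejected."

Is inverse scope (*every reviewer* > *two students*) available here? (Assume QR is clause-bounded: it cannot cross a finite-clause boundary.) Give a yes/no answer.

*every reviewer* occurs within the relative clause *which every reviewer rejected* modifying *fewer than four scores*.
QR out of a relative clause is ruled out by the relative-clause island constraint.
The inverse ordering *every reviewer* > *two students* is therefore underivable.

No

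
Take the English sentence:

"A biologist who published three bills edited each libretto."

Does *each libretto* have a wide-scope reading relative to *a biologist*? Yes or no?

*each libretto* is a matrix argument; only *a biologist* is modified by the relative clause *who published three bills*, so the RC island is irrelevant to the target quantifier.
With no island boundary between them, the object can take inverse scope over the subject via ordinary QR within the clause.
So *each libretto* > *a biologist* is among the available readings.

Yes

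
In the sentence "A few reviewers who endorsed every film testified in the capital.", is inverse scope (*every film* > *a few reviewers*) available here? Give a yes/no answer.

No

The target quantifier *every film* is part of the relative clause *who endorsed every film*.
QR out of a relative clause is ruled out by the relative-clause island constraint.
So the wide-scope reading for *every film* is blocked.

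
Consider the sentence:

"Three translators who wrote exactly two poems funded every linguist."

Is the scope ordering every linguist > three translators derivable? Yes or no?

Yes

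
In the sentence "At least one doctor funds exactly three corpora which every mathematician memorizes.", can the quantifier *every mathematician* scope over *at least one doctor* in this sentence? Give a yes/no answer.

No

The DP *every mathematician* is contained in the relative clause *which every mathematician memorizes* modifying *exactly three corpora*.
Quantifiers inside a relative clause are trapped there; the RC boundary blocks QR.
*every mathematician* is confined to the island and cannot take scope over *at least one doctor*.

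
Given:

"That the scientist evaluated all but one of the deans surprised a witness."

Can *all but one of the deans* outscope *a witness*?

*all but one of the deans* occurs within the sentential subject *that the scientist evaluated all but one of the deans*.
Sentential subjects are islands: a quantifier inside the subject clause cannot raise over the matrix predicate.
So the wide-scope reading for *all but one of the deans* is blocked.

No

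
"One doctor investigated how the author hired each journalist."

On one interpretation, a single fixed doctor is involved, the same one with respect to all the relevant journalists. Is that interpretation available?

That reading corresponds to *one doctor* > *each journalist*.
That is the surface-scope ordering, which is always one of the available readings — island constraints only ever restrict inverse scope.

Yes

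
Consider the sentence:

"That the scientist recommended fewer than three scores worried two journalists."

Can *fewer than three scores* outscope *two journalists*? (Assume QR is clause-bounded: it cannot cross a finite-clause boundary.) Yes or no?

No

The DP *fewer than three scores* is contained in the sentential subject *that the scientist recommended fewer than three scores*.
Sentential subjects are islands: a quantifier inside the subject clause cannot raise over the matrix predicate.
*fewer than three scores* is confined to the island and cannot take scope over *two journalists*.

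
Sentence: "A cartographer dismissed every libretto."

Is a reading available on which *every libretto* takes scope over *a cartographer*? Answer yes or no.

*every libretto* is the matrix object and *a cartographer* the matrix subject; the two are clausemates.
Ordinary QR to a clause-peripheral position gives the wide-scope LF for the lower DP.

Yes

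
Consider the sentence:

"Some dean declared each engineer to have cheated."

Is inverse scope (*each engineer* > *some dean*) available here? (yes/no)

*each engineer* is an ECM subject; ECM complements are not islands, and the embedded quantifier may take matrix scope.
With no island boundary between them, the object can take inverse scope over the subject via ordinary QR within the clause.

Yes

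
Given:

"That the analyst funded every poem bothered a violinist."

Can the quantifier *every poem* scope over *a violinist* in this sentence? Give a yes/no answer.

The target quantifier *every poem* is part of the sentential subject *that the analyst funded every poem*.
Clausal subjects are scope islands; QR from inside the subject into the matrix is barred.
So *every poem* cannot raise to a position above *a violinist*.

No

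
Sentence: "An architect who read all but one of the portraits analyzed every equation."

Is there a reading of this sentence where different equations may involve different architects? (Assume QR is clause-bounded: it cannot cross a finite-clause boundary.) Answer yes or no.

This is the *every equation* > *an architect* reading.
*every equation* sits in the matrix clause, not in the relative clause on *an architect*.
Since no island is crossed, the inverse ordering is licensed alongside surface scope.
The sentence is scopally ambiguous between *an architect* > *every equation* and *every equation* > *an architect*.

Yes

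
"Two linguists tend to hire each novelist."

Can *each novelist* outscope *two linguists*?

Yes

The matrix predicate is a raising verb, whose infinitival complement is not a scope island — *each novelist* can QR into the matrix clause.
No island intervenes, so both surface and inverse scope are derivable.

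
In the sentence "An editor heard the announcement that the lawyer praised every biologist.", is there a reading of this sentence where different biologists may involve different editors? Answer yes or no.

That reading corresponds to *every biologist* > *an editor*.
The target quantifier *every biologist* is part of the complex NP *the announcement that the lawyer praised every biologist*.
Noun-complement clauses are scope islands (the Complex NP Constraint): a quantifier inside one cannot scope into the matrix.
Hence only narrow scope for *every biologist* (under *an editor*) survives.

No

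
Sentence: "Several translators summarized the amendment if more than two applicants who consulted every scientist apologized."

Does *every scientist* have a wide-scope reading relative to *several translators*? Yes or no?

*every scientist* occurs within the relative clause *who consulted every scientist*, which is itself inside the adjunct *if more than two applicants who consulted every scientist apologized*.
The quantifier would have to escape first the RC and then the adjunct — two independent island violations.
*every scientist* is confined to the island and cannot take scope over *several translators*.

No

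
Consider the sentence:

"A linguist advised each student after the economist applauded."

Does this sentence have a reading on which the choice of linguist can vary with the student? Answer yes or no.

This is the *each student* > *a linguist* reading.
The adjunct clause does not contain *each student*, which is the matrix object.
Ordinary QR to a clause-peripheral position gives the wide-scope LF for the lower DP.

Yes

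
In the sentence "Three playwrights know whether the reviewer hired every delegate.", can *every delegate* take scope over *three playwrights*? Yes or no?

No

Structurally, *every delegate* is inside the embedded question *whether the reviewer hired every delegate*.
Embedded questions are wh-islands: a quantifier inside an indirect question cannot QR into the matrix clause.
So the wide-scope reading for *every delegate* is blocked.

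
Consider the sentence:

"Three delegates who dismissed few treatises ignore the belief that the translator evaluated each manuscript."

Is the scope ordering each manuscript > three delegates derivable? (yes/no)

No

Structurally, *each manuscript* is inside the complex NP *the belief that the translator evaluated each manuscript*.
A that-clause complement to a noun is an island; QR cannot cross the NP boundary.
The inverse ordering *each manuscript* > *three delegates* is therefore underivable.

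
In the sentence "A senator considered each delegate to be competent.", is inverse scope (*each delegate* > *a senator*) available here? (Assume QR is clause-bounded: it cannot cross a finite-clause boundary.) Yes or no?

Yes

*each delegate* is an ECM subject; ECM complements are not islands, and the embedded quantifier may take matrix scope.
Clause-internal QR can adjoin the lower DP above the subject, yielding the inverse reading.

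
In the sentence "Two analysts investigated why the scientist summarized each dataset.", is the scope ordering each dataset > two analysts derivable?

No

Structurally, *each dataset* is inside the embedded question *why the scientist summarized each dataset*.
Embedded questions are wh-islands: a quantifier inside an indirect question cannot QR into the matrix clause.
The inverse ordering *each dataset* > *two analysts* is therefore underivable.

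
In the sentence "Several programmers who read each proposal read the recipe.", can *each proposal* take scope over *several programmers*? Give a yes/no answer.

The target quantifier *each proposal* is part of the relative clause *who read each proposal*.
Relative clauses block scope extraction: QR cannot target a position outside the modified NP.
So the wide-scope reading for *each proposal* is blocked.

No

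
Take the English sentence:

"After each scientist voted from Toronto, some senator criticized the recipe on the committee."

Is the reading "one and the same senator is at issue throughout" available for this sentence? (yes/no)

Yes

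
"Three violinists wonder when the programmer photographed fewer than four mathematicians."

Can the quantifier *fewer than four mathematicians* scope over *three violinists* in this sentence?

No

The target quantifier *fewer than four mathematicians* is part of the embedded question *when the programmer photographed fewer than four mathematicians*.
An indirect question is a wh-island; the filled [Spec,CP] blocks QR across the CP edge.
So *fewer than four mathematicians* cannot raise to a position above *three violinists*.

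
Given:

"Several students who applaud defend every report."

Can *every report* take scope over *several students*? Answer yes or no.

Yes

Although the sentence contains a relative clause (*who applaud*), *every report* is outside it, in the matrix VP.
Clause-internal QR can adjoin the lower DP above the subject, yielding the inverse reading.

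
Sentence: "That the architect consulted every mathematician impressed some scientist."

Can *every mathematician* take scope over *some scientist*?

Structurally, *every mathematician* is inside the sentential subject *that the architect consulted every mathematician*.
Sentential subjects are islands: a quantifier inside the subject clause cannot raise over the matrix predicate.
The ordering *every mathematician* > *some scientist* is therefore underivable.

No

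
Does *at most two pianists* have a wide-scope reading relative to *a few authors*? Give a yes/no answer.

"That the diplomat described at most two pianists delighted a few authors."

No

*at most two pianists* occurs within the sentential subject *that the diplomat described at most two pianists*.
Clausal subjects are scope islands; QR from inside the subject into the matrix is barred.
There is no licit LF on which *at most two pianists* c-commands *a few authors*.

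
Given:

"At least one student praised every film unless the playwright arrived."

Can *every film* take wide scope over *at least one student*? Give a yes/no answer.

Yes

*every film* is a matrix argument; the adjunct is an island but the target quantifier is outside it.
QR within a single clause is free, so the lower quantifier may take scope over the higher one.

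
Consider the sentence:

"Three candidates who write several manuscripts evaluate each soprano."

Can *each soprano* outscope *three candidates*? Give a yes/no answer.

Yes

The RC *who write several manuscripts* is an island, but *each soprano* is not inside it — it is the matrix object, a clausemate of *three candidates*.
No island intervenes, so both surface and inverse scope are derivable.
So *each soprano* > *three candidates* is among the available readings.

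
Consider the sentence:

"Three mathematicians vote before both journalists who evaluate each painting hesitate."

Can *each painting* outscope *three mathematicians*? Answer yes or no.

*each painting* is embedded in the relative clause *who evaluate each painting*, which is itself inside the adjunct *before both journalists who evaluate each painting hesitate*.
Two island boundaries intervene — the relative clause and the adjunct. Either alone would block QR.
The inverse ordering *each painting* > *three mathematicians* is therefore underivable.

No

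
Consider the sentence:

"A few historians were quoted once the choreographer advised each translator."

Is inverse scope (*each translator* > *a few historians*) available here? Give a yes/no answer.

No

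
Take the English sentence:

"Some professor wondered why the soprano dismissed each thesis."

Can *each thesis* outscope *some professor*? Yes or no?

*each thesis* is embedded in the embedded question *why the soprano dismissed each thesis*.
An indirect question is a wh-island; the filled [Spec,CP] blocks QR across the CP edge.
So the wide-scope reading for *each thesis* is blocked.
(Only the surface reading survives: one fixed professor with respect to all the relevant theses.)

No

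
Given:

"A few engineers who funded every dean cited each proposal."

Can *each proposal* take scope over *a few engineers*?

Yes

*each proposal* is a matrix argument; only *a few engineers* is modified by the relative clause *who funded every dean*, so the RC island is irrelevant to the target quantifier.
Clause-internal QR can adjoin the lower DP above the subject, yielding the inverse reading.
The sentence is scopally ambiguous between *a few engineers* > *each proposal* and *each proposal* > *a few engineers*.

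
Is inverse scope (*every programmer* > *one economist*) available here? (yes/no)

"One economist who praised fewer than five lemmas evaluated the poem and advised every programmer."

No

Structurally, *every programmer* is inside one conjunct of the coordinate structure (*advised every programmer*).
A quantifier cannot raise out of one conjunct of a coordination across the whole coordinate structure — the CSC applies to QR.
So *every programmer* cannot raise to a position above *one economist*.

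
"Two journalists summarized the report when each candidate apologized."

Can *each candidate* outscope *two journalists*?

No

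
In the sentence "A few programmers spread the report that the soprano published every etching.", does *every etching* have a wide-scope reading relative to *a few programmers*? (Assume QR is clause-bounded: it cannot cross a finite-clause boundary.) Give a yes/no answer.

No

*every etching* is embedded in the complex NP *the report that the soprano published every etching*.
The complex NP is opaque for QR — the quantifier is frozen inside the noun's complement.
So *every etching* cannot raise high enough to outscope *a few programmers*; only the surface ordering *a few programmers* > *every etching* is available.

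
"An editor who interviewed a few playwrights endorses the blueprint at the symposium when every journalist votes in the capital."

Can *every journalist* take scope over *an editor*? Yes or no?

No

Structurally, *every journalist* is inside the adjunct clause *when every journalist votes in the capital*.
Since the clause is an adjunct (not a complement), the Adjunct Condition blocks QR across its edge.
The inverse ordering *every journalist* > *an editor* is therefore underivable.
(Only the surface reading survives: one fixed editor with respect to all the relevant journalists.)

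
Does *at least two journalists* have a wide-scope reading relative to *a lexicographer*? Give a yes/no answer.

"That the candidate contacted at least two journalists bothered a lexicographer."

*at least two journalists* sits inside the sentential subject *that the candidate contacted at least two journalists*.
The subject-island constraint blocks QR out of a clausal subject.
*at least two journalists* is confined to the island and cannot take scope over *a lexicographer*.

No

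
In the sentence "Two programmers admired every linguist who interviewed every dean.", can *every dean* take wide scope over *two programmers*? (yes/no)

*every dean* occurs within the relative clause *who interviewed every dean* modifying *every linguist*.
The relative clause forms an island for QR, so the quantifier is confined to the head noun's restrictor.
The inverse ordering *every dean* > *two programmers* is therefore underivable.

No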